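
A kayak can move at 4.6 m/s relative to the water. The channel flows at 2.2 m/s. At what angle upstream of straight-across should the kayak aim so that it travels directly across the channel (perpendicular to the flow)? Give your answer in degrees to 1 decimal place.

To cancel the current, the upstream component of the kayak's velocity must equal the flow: 4.6 sin θ = 2.2.
sin θ = 2.2 / 4.6 = 0.4783.
θ = arcsin(0.4783) = 28.572°.

28.6°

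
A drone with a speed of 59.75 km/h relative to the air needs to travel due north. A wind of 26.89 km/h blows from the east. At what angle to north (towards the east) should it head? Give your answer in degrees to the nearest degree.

The wind pushes perpendicular to the desired track; the heading must have a component into the wind equal to 26.89 km/h: 59.75 sin θ = 26.89.
sin θ = 0.4500, so θ = 26.746°.

27°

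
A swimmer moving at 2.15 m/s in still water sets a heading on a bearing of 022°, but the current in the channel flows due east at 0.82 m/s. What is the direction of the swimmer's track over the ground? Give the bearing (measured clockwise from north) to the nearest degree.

039°

Taking east as x and north as y: velocity relative to the water = (0.805, 1.993) m/s; the water relative to ground = (0.820, 0.000) m/s.
Velocity relative to ground = (0.805, 1.993) + (0.820, 0.000) = (1.625, 1.993) m/s.
Bearing = atan2(1.63, 1.99) = 39.19° clockwise from north.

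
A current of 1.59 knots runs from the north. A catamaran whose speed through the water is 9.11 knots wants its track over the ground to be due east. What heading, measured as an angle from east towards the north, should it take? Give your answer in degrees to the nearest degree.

10°

The current pushes perpendicular to the desired track; the heading must have a component into the current equal to 1.59 knots: 9.11 sin θ = 1.59.
sin θ = 0.1745, so θ = 10.052°.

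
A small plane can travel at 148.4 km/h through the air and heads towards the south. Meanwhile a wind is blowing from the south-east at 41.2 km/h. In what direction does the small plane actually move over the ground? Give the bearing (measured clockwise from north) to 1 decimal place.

Taking east as x and north as y: velocity relative to the air = (0.000, -148.400) km/h; the air relative to ground = (-29.133, 29.133) km/h.
Velocity relative to ground = (0.000, -148.400) + (-29.133, 29.133) = (-29.133, -119.267) km/h.
Bearing = atan2(-29.13, -119.27) = 193.73° clockwise from north.

193.7°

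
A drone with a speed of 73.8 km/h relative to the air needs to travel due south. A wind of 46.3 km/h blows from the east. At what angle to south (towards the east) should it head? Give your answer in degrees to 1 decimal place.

38.9°

The wind pushes perpendicular to the desired track; the heading must have a component into the wind equal to 46.3 km/h: 73.8 sin θ = 46.3.
sin θ = 0.6274, so θ = 38.856°.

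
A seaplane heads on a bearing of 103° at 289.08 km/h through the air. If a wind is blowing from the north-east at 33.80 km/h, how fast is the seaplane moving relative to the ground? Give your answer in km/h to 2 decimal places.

Taking east as x and north as y: velocity relative to the air = (281.671, -65.029) km/h; the air relative to ground = (-23.900, -23.900) km/h.
Velocity relative to ground = (281.671, -65.029) + (-23.900, -23.900) = (257.771, -88.929) km/h.
Speed = |(257.771, -88.929)| = 272.679 km/h.

272.68 km/h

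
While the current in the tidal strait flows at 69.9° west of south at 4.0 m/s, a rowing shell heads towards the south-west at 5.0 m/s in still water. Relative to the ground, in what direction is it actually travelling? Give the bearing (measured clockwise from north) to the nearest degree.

Taking east as x and north as y: velocity relative to the water = (-3.536, -3.536) m/s; the water relative to ground = (-3.756, -1.375) m/s.
Velocity relative to ground = (-3.536, -3.536) + (-3.756, -1.375) = (-7.292, -4.910) m/s.
Bearing = atan2(-7.29, -4.91) = 236.04° clockwise from north.

236°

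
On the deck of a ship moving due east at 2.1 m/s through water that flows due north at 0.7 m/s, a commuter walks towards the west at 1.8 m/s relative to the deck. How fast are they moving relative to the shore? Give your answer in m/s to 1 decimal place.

In east/north components (m/s): commuter relative to ship = (-1.800, 0.000); ship relative to water = (2.100, 0.000); water relative to ground = (0.000, 0.700).
Sum = (0.300, 0.700) m/s.
Speed = |(0.300, 0.700)| = 0.762 m/s.

0.8 m/s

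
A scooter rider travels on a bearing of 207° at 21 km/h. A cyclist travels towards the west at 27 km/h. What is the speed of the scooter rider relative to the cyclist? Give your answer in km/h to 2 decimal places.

25.60 km/h

Taking east as x and north as y: scooter rider velocity = (-9.534, -18.711) km/h; cyclist velocity = (-27.000, 0.000) km/h.
Velocity of scooter rider relative to cyclist = (-9.534, -18.711) − (-27.000, 0.000) = (17.466, -18.711) km/h.
Magnitude = |(17.466, -18.711)| = 25.596 km/h.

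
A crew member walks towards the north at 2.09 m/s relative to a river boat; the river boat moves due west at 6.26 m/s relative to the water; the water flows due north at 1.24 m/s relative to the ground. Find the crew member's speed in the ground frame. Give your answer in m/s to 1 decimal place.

7.1 m/s

In east/north components (m/s): crew member relative to river boat = (0.000, 2.090); river boat relative to water = (-6.260, 0.000); water relative to ground = (0.000, 1.240).
Sum = (-6.260, 3.330) m/s.
Speed = |(-6.260, 3.330)| = 7.091 m/s.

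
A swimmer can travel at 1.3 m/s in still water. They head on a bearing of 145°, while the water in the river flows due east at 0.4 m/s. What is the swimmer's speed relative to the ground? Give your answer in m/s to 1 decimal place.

1.6 m/s

Taking east as x and north as y: velocity relative to the water = (0.746, -1.065) m/s; the water relative to ground = (0.400, 0.000) m/s.
Velocity relative to ground = (0.746, -1.065) + (0.400, 0.000) = (1.146, -1.065) m/s.
Speed = |(1.146, -1.065)| = 1.564 m/s.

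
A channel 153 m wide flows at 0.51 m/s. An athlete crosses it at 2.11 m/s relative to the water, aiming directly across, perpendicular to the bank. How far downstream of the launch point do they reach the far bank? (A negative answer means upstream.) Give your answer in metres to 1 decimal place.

37.0 m

Perpendicular speed = 2.110 m/s; crossing time = 153 / 2.110 = 72.512 s.
Net downstream speed = 0.510 m/s.
Drift = 0.510 × 72.512 = 36.981 m (downstream).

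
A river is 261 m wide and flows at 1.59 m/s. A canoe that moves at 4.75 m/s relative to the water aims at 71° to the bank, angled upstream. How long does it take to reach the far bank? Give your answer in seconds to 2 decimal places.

The component of the canoe's velocity perpendicular to the bank is 4.75 × sin 71° = 4.491 m/s.
Only the cross-stream component determines the crossing time; the current contributes nothing perpendicular to the bank.
Time = 261 / 4.491 = 58.113 s.

58.11 s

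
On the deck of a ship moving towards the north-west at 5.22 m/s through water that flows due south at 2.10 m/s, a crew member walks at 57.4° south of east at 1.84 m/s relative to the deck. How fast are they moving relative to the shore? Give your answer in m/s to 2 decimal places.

In east/north components (m/s): crew member relative to ship = (0.991, -1.550); ship relative to water = (-3.691, 3.691); water relative to ground = (0.000, -2.100).
Sum = (-2.700, 0.041) m/s.
Speed = |(-2.700, 0.041)| = 2.700 m/s.

2.70 m/s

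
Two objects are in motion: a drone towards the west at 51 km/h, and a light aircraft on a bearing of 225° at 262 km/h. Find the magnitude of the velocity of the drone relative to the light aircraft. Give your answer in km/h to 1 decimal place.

228.8 km/h

Taking east as x and north as y: drone velocity = (-51.000, 0.000) km/h; light aircraft velocity = (-185.262, -185.262) km/h.
Velocity of drone relative to light aircraft = (-51.000, 0.000) − (-185.262, -185.262) = (134.262, 185.262) km/h.
Magnitude = |(134.262, 185.262)| = 228.797 km/h.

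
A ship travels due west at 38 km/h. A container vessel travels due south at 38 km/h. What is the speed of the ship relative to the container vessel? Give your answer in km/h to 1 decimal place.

Taking east as x and north as y: ship velocity = (-38.000, 0.000) km/h; container vessel velocity = (0.000, -38.000) km/h.
Velocity of ship relative to container vessel = (-38.000, 0.000) − (0.000, -38.000) = (-38.000, 38.000) km/h.
Magnitude = |(-38.000, 38.000)| = 53.740 km/h.

53.7 km/h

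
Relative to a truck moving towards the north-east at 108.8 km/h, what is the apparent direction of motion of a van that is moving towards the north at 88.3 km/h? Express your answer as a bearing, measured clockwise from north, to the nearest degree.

278°

Taking east as x and north as y: van velocity = (0.000, 88.300) km/h; truck velocity = (76.933, 76.933) km/h.
Velocity of van relative to truck = (0.000, 88.300) − (76.933, 76.933) = (-76.933, 11.367) km/h.
Bearing = atan2(-76.93, 11.37) = 278.40° clockwise from north.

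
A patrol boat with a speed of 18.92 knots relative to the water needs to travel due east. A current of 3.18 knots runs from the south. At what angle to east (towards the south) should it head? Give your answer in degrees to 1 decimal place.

9.7°

The current pushes perpendicular to the desired track; the heading must have a component into the current equal to 3.18 knots: 18.92 sin θ = 3.18.
sin θ = 0.1681, so θ = 9.676°.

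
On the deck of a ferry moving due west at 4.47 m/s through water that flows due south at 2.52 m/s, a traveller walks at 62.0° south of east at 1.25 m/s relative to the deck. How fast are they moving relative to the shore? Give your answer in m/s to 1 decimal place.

In east/north components (m/s): traveller relative to ferry = (0.587, -1.104); ferry relative to water = (-4.470, 0.000); water relative to ground = (0.000, -2.520).
Sum = (-3.883, -3.624) m/s.
Speed = |(-3.883, -3.624)| = 5.311 m/s.

5.3 m/s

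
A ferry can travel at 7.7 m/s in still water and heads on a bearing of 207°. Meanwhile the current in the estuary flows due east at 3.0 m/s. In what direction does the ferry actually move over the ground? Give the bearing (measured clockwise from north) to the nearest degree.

Taking east as x and north as y: velocity relative to the water = (-3.496, -6.861) m/s; the water relative to ground = (3.000, 0.000) m/s.
Velocity relative to ground = (-3.496, -6.861) + (3.000, 0.000) = (-0.496, -6.861) m/s.
Bearing = atan2(-0.50, -6.86) = 184.13° clockwise from north.

184°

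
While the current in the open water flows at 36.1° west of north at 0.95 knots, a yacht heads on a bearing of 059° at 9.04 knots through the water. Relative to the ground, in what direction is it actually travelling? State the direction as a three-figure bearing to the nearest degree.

Taking east as x and north as y: velocity relative to the water = (7.749, 4.656) knots; the water relative to ground = (-0.560, 0.768) knots.
Velocity relative to ground = (7.749, 4.656) + (-0.560, 0.768) = (7.189, 5.424) knots.
Bearing = atan2(7.19, 5.42) = 52.97° clockwise from north.

053°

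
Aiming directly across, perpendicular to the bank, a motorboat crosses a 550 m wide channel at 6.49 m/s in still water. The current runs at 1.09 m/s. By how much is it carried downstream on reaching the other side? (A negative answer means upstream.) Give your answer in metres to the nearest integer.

92 m

Perpendicular speed = 6.490 m/s; crossing time = 550 / 6.490 = 84.746 s.
Net downstream speed = 1.090 m/s.
Drift = 1.090 × 84.746 = 92.373 m (downstream).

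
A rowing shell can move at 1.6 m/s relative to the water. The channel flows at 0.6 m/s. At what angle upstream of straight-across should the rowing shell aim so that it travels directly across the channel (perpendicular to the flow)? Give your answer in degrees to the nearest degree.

22°

To cancel the current, the upstream component of the rowing shell's velocity must equal the flow: 1.6 sin θ = 0.6.
sin θ = 0.6 / 1.6 = 0.3750.
θ = arcsin(0.3750) = 22.024°.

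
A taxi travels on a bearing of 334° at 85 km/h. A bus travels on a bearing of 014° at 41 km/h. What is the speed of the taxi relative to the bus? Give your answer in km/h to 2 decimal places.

59.72 km/h

Taking east as x and north as y: taxi velocity = (-37.262, 76.397) km/h; bus velocity = (9.919, 39.782) km/h.
Velocity of taxi relative to bus = (-37.262, 76.397) − (9.919, 39.782) = (-47.180, 36.615) km/h.
Magnitude = |(-47.180, 36.615)| = 59.722 km/h.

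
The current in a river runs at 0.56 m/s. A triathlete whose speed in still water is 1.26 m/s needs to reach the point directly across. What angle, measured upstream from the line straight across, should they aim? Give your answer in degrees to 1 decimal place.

26.4°

To cancel the current, the upstream component of the triathlete's velocity must equal the flow: 1.26 sin θ = 0.56.
sin θ = 0.56 / 1.26 = 0.4444.
θ = arcsin(0.4444) = 26.388°.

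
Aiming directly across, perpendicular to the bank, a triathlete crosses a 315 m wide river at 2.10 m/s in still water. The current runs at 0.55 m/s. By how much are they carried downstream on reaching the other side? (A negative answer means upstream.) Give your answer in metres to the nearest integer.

Perpendicular speed = 2.100 m/s; crossing time = 315 / 2.100 = 150.000 s.
Net downstream speed = 0.550 m/s.
Drift = 0.550 × 150.000 = 82.500 m (downstream).

83 m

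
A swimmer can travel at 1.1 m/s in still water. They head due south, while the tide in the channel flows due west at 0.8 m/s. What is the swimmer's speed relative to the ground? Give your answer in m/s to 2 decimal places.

Taking east as x and north as y: velocity relative to the water = (0.000, -1.100) m/s; the water relative to ground = (-0.800, 0.000) m/s.
Velocity relative to ground = (0.000, -1.100) + (-0.800, 0.000) = (-0.800, -1.100) m/s.
Speed = |(-0.800, -1.100)| = 1.360 m/s.

1.36 m/s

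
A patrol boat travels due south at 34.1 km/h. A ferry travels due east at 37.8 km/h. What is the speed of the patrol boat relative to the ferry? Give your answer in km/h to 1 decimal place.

50.9 km/h

Taking east as x and north as y: patrol boat velocity = (0.000, -34.100) km/h; ferry velocity = (37.800, 0.000) km/h.
Velocity of patrol boat relative to ferry = (0.000, -34.100) − (37.800, 0.000) = (-37.800, -34.100) km/h.
Magnitude = |(-37.800, -34.100)| = 50.908 km/h.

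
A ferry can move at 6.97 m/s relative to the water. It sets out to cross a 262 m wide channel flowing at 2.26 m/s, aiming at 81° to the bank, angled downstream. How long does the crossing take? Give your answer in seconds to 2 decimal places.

38.06 s

The component of the ferry's velocity perpendicular to the bank is 6.97 × sin 81° = 6.884 m/s.
The flow acts along the bank and has no component across it.
Time = 262 / 6.884 = 38.058 s.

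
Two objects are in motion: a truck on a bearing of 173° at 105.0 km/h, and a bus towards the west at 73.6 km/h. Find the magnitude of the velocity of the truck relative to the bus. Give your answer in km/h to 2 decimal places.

Taking east as x and north as y: truck velocity = (12.796, -104.217) km/h; bus velocity = (-73.600, 0.000) km/h.
Velocity of truck relative to bus = (12.796, -104.217) − (-73.600, 0.000) = (86.396, -104.217) km/h.
Magnitude = |(86.396, -104.217)| = 135.372 km/h.

135.37 km/h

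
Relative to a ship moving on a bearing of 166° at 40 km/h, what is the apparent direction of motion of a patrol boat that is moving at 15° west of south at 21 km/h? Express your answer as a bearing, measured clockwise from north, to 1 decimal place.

320.8°

Taking east as x and north as y: patrol boat velocity = (-5.435, -20.284) km/h; ship velocity = (9.677, -38.812) km/h.
Velocity of patrol boat relative to ship = (-5.435, -20.284) − (9.677, -38.812) = (-15.112, 18.527) km/h.
Bearing = atan2(-15.11, 18.53) = 320.80° clockwise from north.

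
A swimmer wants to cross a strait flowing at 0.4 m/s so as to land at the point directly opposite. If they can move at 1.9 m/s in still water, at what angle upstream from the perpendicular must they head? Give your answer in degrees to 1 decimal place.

To cancel the current, the upstream component of the swimmer's velocity must equal the flow: 1.9 sin θ = 0.4.
sin θ = 0.4 / 1.9 = 0.2105.
θ = arcsin(0.2105) = 12.153°.

12.2°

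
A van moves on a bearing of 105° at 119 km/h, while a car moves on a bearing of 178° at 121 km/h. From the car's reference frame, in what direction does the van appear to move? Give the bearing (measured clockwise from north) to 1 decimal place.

050.9°

Taking east as x and north as y: van velocity = (114.945, -30.799) km/h; car velocity = (4.223, -120.926) km/h.
Velocity of van relative to car = (114.945, -30.799) − (4.223, -120.926) = (110.722, 90.127) km/h.
Bearing = atan2(110.72, 90.13) = 50.85° clockwise from north.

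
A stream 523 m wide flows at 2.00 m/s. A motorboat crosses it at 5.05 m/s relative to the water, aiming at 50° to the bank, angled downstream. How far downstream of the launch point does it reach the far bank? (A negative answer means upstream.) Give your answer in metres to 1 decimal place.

Perpendicular speed = 3.869 m/s; crossing time = 523 / 3.869 = 135.194 s.
Net downstream speed = 5.246 m/s.
Drift = 5.246 × 135.194 = 709.236 m (downstream).

709.2 m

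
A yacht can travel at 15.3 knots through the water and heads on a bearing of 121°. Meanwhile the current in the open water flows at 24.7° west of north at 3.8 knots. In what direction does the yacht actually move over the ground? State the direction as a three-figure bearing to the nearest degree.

111°

Taking east as x and north as y: velocity relative to the water = (13.115, -7.880) knots; the water relative to ground = (-1.588, 3.452) knots.
Velocity relative to ground = (13.115, -7.880) + (-1.588, 3.452) = (11.527, -4.428) knots.
Bearing = atan2(11.53, -4.43) = 111.01° clockwise from north.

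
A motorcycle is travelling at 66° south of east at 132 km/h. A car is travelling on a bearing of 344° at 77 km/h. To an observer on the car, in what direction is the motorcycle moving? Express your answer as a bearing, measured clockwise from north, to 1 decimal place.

158.9°

Taking east as x and north as y: motorcycle velocity = (53.689, -120.588) km/h; car velocity = (-21.224, 74.017) km/h.
Velocity of motorcycle relative to car = (53.689, -120.588) − (-21.224, 74.017) = (74.913, -194.605) km/h.
Bearing = atan2(74.91, -194.61) = 158.95° clockwise from north.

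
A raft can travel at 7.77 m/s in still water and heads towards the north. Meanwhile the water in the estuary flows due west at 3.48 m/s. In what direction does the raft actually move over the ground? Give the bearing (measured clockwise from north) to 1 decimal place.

Taking east as x and north as y: velocity relative to the water = (0.000, 7.770) m/s; the water relative to ground = (-3.480, 0.000) m/s.
Velocity relative to ground = (0.000, 7.770) + (-3.480, 0.000) = (-3.480, 7.770) m/s.
Bearing = atan2(-3.48, 7.77) = 335.87° clockwise from north.

335.9°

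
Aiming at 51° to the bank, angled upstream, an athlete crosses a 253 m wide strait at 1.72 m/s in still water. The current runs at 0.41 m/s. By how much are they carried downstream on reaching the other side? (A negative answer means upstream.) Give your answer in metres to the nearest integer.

-127 m

Perpendicular speed = 1.337 m/s; crossing time = 253 / 1.337 = 189.273 s.
Net downstream speed = -0.672 m/s.
Drift = -0.672 × 189.273 = -127.273 m (upstream).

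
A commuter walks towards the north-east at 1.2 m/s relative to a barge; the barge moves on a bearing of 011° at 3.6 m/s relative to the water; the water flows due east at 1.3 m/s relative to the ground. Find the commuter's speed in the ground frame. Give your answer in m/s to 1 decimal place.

In east/north components (m/s): commuter relative to barge = (0.849, 0.849); barge relative to water = (0.687, 3.534); water relative to ground = (1.300, 0.000).
Sum = (2.835, 4.382) m/s.
Speed = |(2.835, 4.382)| = 5.220 m/s.

5.2 m/s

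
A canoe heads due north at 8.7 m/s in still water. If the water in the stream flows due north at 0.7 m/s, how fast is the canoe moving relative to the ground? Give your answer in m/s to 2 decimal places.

Taking east as x and north as y: velocity relative to the water = (0.000, 8.700) m/s; the water relative to ground = (0.000, 0.700) m/s.
Velocity relative to ground = (0.000, 8.700) + (0.000, 0.700) = (0.000, 9.400) m/s.
Speed = |(0.000, 9.400)| = 9.400 m/s.

9.40 m/s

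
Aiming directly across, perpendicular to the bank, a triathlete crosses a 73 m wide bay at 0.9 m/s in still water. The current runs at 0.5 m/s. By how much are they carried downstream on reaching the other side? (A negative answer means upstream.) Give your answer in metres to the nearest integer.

41 m

Perpendicular speed = 0.900 m/s; crossing time = 73 / 0.900 = 81.111 s.
Net downstream speed = 0.500 m/s.
Drift = 0.500 × 81.111 = 40.556 m (downstream).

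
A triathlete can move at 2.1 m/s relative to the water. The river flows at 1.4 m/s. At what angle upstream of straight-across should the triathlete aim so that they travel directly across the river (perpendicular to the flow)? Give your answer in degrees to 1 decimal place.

To cancel the current, the upstream component of the triathlete's velocity must equal the flow: 2.1 sin θ = 1.4.
sin θ = 1.4 / 2.1 = 0.6667.
θ = arcsin(0.6667) = 41.810°.

41.8°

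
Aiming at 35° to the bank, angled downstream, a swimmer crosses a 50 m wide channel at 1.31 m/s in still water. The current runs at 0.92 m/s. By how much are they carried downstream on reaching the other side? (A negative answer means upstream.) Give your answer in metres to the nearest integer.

Perpendicular speed = 0.751 m/s; crossing time = 50 / 0.751 = 66.544 s.
Net downstream speed = 1.993 m/s.
Drift = 1.993 × 66.544 = 132.628 m (downstream).

133 m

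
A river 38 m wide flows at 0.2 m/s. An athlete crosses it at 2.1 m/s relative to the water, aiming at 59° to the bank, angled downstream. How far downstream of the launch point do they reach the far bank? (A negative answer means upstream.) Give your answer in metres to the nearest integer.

27 m

Perpendicular speed = 1.800 m/s; crossing time = 38 / 1.800 = 21.111 s.
Net downstream speed = 1.282 m/s.
Drift = 1.282 × 21.111 = 27.055 m (downstream).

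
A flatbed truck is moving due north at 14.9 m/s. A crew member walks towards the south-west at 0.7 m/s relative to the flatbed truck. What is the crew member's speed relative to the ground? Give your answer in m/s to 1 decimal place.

14.4 m/s

Taking east as x and north as y: flatbed truck velocity = (0.000, 14.900) m/s; crew member velocity relative to flatbed truck = (-0.495, -0.495) m/s.
Velocity relative to ground = (0.000, 14.900) + (-0.495, -0.495) = (-0.495, 14.405) m/s.
Speed = |(-0.495, 14.405)| = 14.414 m/s.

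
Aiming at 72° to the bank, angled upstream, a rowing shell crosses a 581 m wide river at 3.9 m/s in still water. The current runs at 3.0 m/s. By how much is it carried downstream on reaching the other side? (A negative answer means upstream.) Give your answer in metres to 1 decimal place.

281.1 m

Perpendicular speed = 3.709 m/s; crossing time = 581 / 3.709 = 156.641 s.
Net downstream speed = 1.795 m/s.
Drift = 1.795 × 156.641 = 281.144 m (downstream).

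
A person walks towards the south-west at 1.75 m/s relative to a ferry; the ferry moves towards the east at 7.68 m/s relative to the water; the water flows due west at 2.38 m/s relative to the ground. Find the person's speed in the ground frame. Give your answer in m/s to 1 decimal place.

In east/north components (m/s): person relative to ferry = (-1.237, -1.237); ferry relative to water = (7.680, 0.000); water relative to ground = (-2.380, 0.000).
Sum = (4.063, -1.237) m/s.
Speed = |(4.063, -1.237)| = 4.247 m/s.

4.2 m/s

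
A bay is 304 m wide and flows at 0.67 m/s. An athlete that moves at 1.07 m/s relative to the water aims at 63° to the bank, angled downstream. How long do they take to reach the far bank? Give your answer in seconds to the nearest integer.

The component of the athlete's velocity perpendicular to the bank is 1.07 × sin 63° = 0.953 m/s.
The current is parallel to the bank, so it does not affect the crossing time.
Time = 304 / 0.953 = 318.867 s.

319 s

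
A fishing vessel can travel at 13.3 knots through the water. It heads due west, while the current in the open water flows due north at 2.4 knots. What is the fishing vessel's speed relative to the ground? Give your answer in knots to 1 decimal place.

Taking east as x and north as y: velocity relative to the water = (-13.300, 0.000) knots; the water relative to ground = (0.000, 2.400) knots.
Velocity relative to ground = (-13.300, 0.000) + (0.000, 2.400) = (-13.300, 2.400) knots.
Speed = |(-13.300, 2.400)| = 13.515 knots.

13.5 knots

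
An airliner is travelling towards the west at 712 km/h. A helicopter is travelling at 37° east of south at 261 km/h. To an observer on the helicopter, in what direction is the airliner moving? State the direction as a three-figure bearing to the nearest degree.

283°

Taking east as x and north as y: airliner velocity = (-712.000, 0.000) km/h; helicopter velocity = (157.074, -208.444) km/h.
Velocity of airliner relative to helicopter = (-712.000, 0.000) − (157.074, -208.444) = (-869.074, 208.444) km/h.
Bearing = atan2(-869.07, 208.44) = 283.49° clockwise from north.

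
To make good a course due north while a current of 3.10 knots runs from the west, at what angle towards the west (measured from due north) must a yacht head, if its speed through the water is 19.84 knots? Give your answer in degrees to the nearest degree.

The current pushes perpendicular to the desired track; the heading must have a component into the current equal to 3.10 knots: 19.84 sin θ = 3.10.
sin θ = 0.1562, so θ = 8.989°.

9°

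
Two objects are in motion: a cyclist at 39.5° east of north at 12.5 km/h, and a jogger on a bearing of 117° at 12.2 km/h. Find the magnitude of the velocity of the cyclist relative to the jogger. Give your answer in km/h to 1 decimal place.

15.5 km/h

Taking east as x and north as y: cyclist velocity = (7.951, 9.645) km/h; jogger velocity = (10.870, -5.539) km/h.
Velocity of cyclist relative to jogger = (7.951, 9.645) − (10.870, -5.539) = (-2.919, 15.184) km/h.
Magnitude = |(-2.919, 15.184)| = 15.462 km/h.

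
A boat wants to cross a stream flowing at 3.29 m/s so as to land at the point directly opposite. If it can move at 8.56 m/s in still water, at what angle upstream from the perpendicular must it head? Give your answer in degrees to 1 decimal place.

22.6°

To cancel the current, the upstream component of the boat's velocity must equal the flow: 8.56 sin θ = 3.29.
sin θ = 3.29 / 8.56 = 0.3843.
θ = arcsin(0.3843) = 22.603°.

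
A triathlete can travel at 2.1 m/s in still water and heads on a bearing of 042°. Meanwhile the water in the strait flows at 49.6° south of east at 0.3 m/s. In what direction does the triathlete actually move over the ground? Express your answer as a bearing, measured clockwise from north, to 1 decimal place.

050.2°

Taking east as x and north as y: velocity relative to the water = (1.405, 1.561) m/s; the water relative to ground = (0.194, -0.228) m/s.
Velocity relative to ground = (1.405, 1.561) + (0.194, -0.228) = (1.600, 1.332) m/s.
Bearing = atan2(1.60, 1.33) = 50.21° clockwise from north.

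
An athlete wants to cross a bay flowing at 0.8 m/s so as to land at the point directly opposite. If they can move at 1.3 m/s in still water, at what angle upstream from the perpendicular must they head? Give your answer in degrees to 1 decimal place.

38.0°

To cancel the current, the upstream component of the athlete's velocity must equal the flow: 1.3 sin θ = 0.8.
sin θ = 0.8 / 1.3 = 0.6154.
θ = arcsin(0.6154) = 37.980°.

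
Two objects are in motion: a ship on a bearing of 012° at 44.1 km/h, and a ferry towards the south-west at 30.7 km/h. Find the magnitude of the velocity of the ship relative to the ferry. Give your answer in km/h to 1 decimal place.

Taking east as x and north as y: ship velocity = (9.169, 43.136) km/h; ferry velocity = (-21.708, -21.708) km/h.
Velocity of ship relative to ferry = (9.169, 43.136) − (-21.708, -21.708) = (30.877, 64.844) km/h.
Magnitude = |(30.877, 64.844)| = 71.821 km/h.

71.8 km/h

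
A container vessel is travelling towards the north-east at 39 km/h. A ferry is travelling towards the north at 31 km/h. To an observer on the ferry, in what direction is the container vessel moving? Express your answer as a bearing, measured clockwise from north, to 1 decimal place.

097.1°

Taking east as x and north as y: container vessel velocity = (27.577, 27.577) km/h; ferry velocity = (0.000, 31.000) km/h.
Velocity of container vessel relative to ferry = (27.577, 27.577) − (0.000, 31.000) = (27.577, -3.423) km/h.
Bearing = atan2(27.58, -3.42) = 97.08° clockwise from north.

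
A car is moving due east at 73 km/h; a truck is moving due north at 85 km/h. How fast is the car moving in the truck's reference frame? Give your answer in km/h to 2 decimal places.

Taking east as x and north as y: car velocity = (73.000, 0.000) km/h; truck velocity = (0.000, 85.000) km/h.
Velocity of car relative to truck = (73.000, 0.000) − (0.000, 85.000) = (73.000, -85.000) km/h.
Magnitude = |(73.000, -85.000)| = 112.045 km/h.

112.04 km/h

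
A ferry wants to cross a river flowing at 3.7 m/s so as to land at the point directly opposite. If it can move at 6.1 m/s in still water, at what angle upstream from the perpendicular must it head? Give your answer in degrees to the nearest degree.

To cancel the current, the upstream component of the ferry's velocity must equal the flow: 6.1 sin θ = 3.7.
sin θ = 3.7 / 6.1 = 0.6066.
θ = arcsin(0.6066) = 37.341°.

37°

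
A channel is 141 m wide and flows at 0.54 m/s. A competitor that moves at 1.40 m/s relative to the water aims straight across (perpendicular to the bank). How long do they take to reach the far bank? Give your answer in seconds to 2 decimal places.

100.71 s

The component of the competitor's velocity perpendicular to the bank is 1.40 m/s.
The current is parallel to the bank, so it does not affect the crossing time.
Time = 141 / 1.400 = 100.714 s.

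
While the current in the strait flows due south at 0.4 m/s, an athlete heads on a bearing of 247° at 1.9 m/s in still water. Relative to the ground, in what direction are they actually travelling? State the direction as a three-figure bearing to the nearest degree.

Taking east as x and north as y: velocity relative to the water = (-1.749, -0.742) m/s; the water relative to ground = (0.000, -0.400) m/s.
Velocity relative to ground = (-1.749, -0.742) + (0.000, -0.400) = (-1.749, -1.142) m/s.
Bearing = atan2(-1.75, -1.14) = 236.85° clockwise from north.

237°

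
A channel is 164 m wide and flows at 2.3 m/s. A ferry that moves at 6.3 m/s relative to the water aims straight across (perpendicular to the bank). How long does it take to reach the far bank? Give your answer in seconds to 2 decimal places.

26.03 s

The component of the ferry's velocity perpendicular to the bank is 6.3 m/s.
The flow acts along the bank and has no component across it.
Time = 164 / 6.300 = 26.032 s.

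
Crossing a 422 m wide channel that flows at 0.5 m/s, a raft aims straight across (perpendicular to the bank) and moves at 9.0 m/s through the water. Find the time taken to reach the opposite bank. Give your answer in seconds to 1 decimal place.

The component of the raft's velocity perpendicular to the bank is 9.0 m/s.
Only the cross-stream component determines the crossing time; the current contributes nothing perpendicular to the bank.
Time = 422 / 9.000 = 46.889 s.

46.9 s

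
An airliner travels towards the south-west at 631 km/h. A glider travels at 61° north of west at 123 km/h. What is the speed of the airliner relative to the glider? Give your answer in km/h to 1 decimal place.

Taking east as x and north as y: airliner velocity = (-446.184, -446.184) km/h; glider velocity = (-59.632, 107.578) km/h.
Velocity of airliner relative to glider = (-446.184, -446.184) − (-59.632, 107.578) = (-386.553, -553.763) km/h.
Magnitude = |(-386.553, -553.763)| = 675.334 km/h.

675.3 km/h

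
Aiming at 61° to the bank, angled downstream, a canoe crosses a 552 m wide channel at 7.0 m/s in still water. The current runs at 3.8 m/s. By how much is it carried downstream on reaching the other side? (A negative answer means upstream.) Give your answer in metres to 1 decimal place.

648.6 m

Perpendicular speed = 6.122 m/s; crossing time = 552 / 6.122 = 90.162 s.
Net downstream speed = 7.194 m/s.
Drift = 7.194 × 90.162 = 648.593 m (downstream).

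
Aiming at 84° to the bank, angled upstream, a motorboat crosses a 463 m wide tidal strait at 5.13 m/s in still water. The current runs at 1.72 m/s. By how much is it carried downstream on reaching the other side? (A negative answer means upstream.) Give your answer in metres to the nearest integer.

Perpendicular speed = 5.102 m/s; crossing time = 463 / 5.102 = 90.751 s.
Net downstream speed = 1.184 m/s.
Drift = 1.184 × 90.751 = 107.428 m (downstream).

107 m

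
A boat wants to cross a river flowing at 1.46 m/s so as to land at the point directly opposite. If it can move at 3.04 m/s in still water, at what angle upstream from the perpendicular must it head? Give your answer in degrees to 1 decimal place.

28.7°

To cancel the current, the upstream component of the boat's velocity must equal the flow: 3.04 sin θ = 1.46.
sin θ = 1.46 / 3.04 = 0.4803.
θ = arcsin(0.4803) = 28.703°.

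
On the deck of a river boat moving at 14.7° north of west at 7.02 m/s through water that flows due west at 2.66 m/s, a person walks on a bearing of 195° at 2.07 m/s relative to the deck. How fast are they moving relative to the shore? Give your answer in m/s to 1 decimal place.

10.0 m/s

In east/north components (m/s): person relative to river boat = (-0.536, -1.999); river boat relative to water = (-6.790, 1.781); water relative to ground = (-2.660, 0.000).
Sum = (-9.986, -0.218) m/s.
Speed = |(-9.986, -0.218)| = 9.988 m/s.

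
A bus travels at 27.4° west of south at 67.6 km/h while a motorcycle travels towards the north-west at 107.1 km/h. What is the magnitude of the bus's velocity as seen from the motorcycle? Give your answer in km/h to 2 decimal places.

142.89 km/h

Taking east as x and north as y: bus velocity = (-31.110, -60.016) km/h; motorcycle velocity = (-75.731, 75.731) km/h.
Velocity of bus relative to motorcycle = (-31.110, -60.016) − (-75.731, 75.731) = (44.622, -135.747) km/h.
Magnitude = |(44.622, -135.747)| = 142.893 km/h.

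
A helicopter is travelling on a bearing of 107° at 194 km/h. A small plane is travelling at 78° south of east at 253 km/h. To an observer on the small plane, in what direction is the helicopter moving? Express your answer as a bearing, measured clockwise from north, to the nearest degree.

035°

Taking east as x and north as y: helicopter velocity = (185.523, -56.720) km/h; small plane velocity = (52.602, -247.471) km/h.
Velocity of helicopter relative to small plane = (185.523, -56.720) − (52.602, -247.471) = (132.921, 190.751) km/h.
Bearing = atan2(132.92, 190.75) = 34.87° clockwise from north.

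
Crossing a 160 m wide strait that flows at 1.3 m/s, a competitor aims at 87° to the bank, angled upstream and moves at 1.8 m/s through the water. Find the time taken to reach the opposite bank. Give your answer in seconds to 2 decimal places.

89.01 s

The component of the competitor's velocity perpendicular to the bank is 1.8 × sin 87° = 1.798 m/s.
Only the cross-stream component determines the crossing time; the current contributes nothing perpendicular to the bank.
Time = 160 / 1.798 = 89.011 s.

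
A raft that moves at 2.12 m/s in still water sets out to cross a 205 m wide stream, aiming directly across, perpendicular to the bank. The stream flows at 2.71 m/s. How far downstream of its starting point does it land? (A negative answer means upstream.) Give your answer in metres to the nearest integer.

262 m

Perpendicular speed = 2.120 m/s; crossing time = 205 / 2.120 = 96.698 s.
Net downstream speed = 2.710 m/s.
Drift = 2.710 × 96.698 = 262.052 m (downstream).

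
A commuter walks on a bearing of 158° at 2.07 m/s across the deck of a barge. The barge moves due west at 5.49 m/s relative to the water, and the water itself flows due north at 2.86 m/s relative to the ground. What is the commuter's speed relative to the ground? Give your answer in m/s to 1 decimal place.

4.8 m/s

In east/north components (m/s): commuter relative to barge = (0.775, -1.919); barge relative to water = (-5.490, 0.000); water relative to ground = (0.000, 2.860).
Sum = (-4.715, 0.941) m/s.
Speed = |(-4.715, 0.941)| = 4.808 m/s.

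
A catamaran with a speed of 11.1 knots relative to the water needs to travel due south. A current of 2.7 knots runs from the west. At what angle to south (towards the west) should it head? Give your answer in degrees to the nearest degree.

14°

The current pushes perpendicular to the desired track; the heading must have a component into the current equal to 2.7 knots: 11.1 sin θ = 2.7.
sin θ = 0.2432, so θ = 14.078°.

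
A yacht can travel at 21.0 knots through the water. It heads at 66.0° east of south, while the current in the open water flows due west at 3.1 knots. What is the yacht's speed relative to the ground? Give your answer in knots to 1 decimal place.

18.2 knots

Taking east as x and north as y: velocity relative to the water = (19.184, -8.541) knots; the water relative to ground = (-3.100, 0.000) knots.
Velocity relative to ground = (19.184, -8.541) + (-3.100, 0.000) = (16.084, -8.541) knots.
Speed = |(16.084, -8.541)| = 18.212 knots.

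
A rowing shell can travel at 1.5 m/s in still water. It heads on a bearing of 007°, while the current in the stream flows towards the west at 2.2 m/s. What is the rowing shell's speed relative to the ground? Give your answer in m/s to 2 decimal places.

Taking east as x and north as y: velocity relative to the water = (0.183, 1.489) m/s; the water relative to ground = (-2.200, 0.000) m/s.
Velocity relative to ground = (0.183, 1.489) + (-2.200, 0.000) = (-2.017, 1.489) m/s.
Speed = |(-2.017, 1.489)| = 2.507 m/s.

2.51 m/s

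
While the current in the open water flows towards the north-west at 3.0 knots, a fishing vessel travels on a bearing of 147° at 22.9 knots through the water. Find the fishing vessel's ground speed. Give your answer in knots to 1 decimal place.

20.0 knots

Taking east as x and north as y: velocity relative to the water = (12.472, -19.206) knots; the water relative to ground = (-2.121, 2.121) knots.
Velocity relative to ground = (12.472, -19.206) + (-2.121, 2.121) = (10.351, -17.084) knots.
Speed = |(10.351, -17.084)| = 19.975 knots.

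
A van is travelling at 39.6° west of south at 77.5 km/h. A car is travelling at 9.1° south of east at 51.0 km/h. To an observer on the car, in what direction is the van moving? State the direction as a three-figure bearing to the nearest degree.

Taking east as x and north as y: van velocity = (-49.400, -59.715) km/h; car velocity = (50.358, -8.066) km/h.
Velocity of van relative to car = (-49.400, -59.715) − (50.358, -8.066) = (-99.758, -51.649) km/h.
Bearing = atan2(-99.76, -51.65) = 242.63° clockwise from north.

243°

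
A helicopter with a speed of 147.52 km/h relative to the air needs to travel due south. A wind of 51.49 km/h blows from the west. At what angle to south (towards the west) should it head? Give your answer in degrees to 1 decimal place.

20.4°

The wind pushes perpendicular to the desired track; the heading must have a component into the wind equal to 51.49 km/h: 147.52 sin θ = 51.49.
sin θ = 0.3490, so θ = 20.428°.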